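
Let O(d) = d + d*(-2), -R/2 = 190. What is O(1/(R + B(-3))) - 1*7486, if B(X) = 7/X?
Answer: -8586439/1147 ≈ -7486.0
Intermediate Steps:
R = -380 (R = -2*190 = -380)
O(d) = -d (O(d) = d - 2*d = -d)
O(1/(R + B(-3))) - 1*7486 = -1/(-380 + 7/(-3)) - 1*7486 = -1/(-380 + 7*(-⅓)) - 7486 = -1/(-380 - 7/3) - 7486 = -1/(-1147/3) - 7486 = -1*(-3/1147) - 7486 = 3/1147 - 7486 = -8586439/1147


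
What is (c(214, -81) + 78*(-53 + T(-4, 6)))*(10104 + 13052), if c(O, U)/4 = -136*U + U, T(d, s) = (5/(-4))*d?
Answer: 926147376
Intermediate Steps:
T(d, s) = -5*d/4 (T(d, s) = (5*(-¼))*d = -5*d/4)
c(O, U) = -540*U (c(O, U) = 4*(-136*U + U) = 4*(-135*U) = -540*U)
(c(214, -81) + 78*(-53 + T(-4, 6)))*(10104 + 13052) = (-540*(-81) + 78*(-53 - 5/4*(-4)))*(10104 + 13052) = (43740 + 78*(-53 + 5))*23156 = (43740 + 78*(-48))*23156 = (43740 - 3744)*23156 = 39996*23156 = 926147376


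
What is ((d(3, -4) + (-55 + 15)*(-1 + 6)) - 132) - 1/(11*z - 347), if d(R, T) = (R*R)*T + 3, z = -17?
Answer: -194909/534 ≈ -365.00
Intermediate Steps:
d(R, T) = 3 + T*R² (d(R, T) = R²*T + 3 = T*R² + 3 = 3 + T*R²)
((d(3, -4) + (-55 + 15)*(-1 + 6)) - 132) - 1/(11*z - 347) = (((3 - 4*3²) + (-55 + 15)*(-1 + 6)) - 132) - 1/(11*(-17) - 347) = (((3 - 4*9) - 40*5) - 132) - 1/(-187 - 347) = (((3 - 36) - 200) - 132) - 1/(-534) = ((-33 - 200) - 132) - 1*(-1/534) = (-233 - 132) + 1/534 = -365 + 1/534 = -194909/534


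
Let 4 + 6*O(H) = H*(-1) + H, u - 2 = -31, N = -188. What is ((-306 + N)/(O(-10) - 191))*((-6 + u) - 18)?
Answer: -78546/575 ≈ -136.60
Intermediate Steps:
u = -29 (u = 2 - 31 = -29)
O(H) = -⅔ (O(H) = -⅔ + (H*(-1) + H)/6 = -⅔ + (-H + H)/6 = -⅔ + (⅙)*0 = -⅔ + 0 = -⅔)
((-306 + N)/(O(-10) - 191))*((-6 + u) - 18) = ((-306 - 188)/(-⅔ - 191))*((-6 - 29) - 18) = (-494/(-575/3))*(-35 - 18) = -494*(-3/575)*(-53) = (1482/575)*(-53) = -78546/575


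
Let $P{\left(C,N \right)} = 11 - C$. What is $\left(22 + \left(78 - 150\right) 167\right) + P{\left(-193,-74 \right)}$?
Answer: $-11798$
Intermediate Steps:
$\left(22 + \left(78 - 150\right) 167\right) + P{\left(-193,-74 \right)} = \left(22 + \left(78 - 150\right) 167\right) + \left(11 - -193\right) = \left(22 - 12024\right) + \left(11 + 193\right) = \left(22 - 12024\right) + 204 = -12002 + 204 = -11798$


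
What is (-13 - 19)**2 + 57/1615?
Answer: 87043/85 ≈ 1024.0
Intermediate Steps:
(-13 - 19)**2 + 57/1615 = (-32)**2 + 57*(1/1615) = 1024 + 3/85 = 87043/85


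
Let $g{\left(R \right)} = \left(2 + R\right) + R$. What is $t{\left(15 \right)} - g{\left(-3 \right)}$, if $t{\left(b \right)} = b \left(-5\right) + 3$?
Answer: $-68$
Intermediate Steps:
$t{\left(b \right)} = 3 - 5 b$ ($t{\left(b \right)} = - 5 b + 3 = 3 - 5 b$)
$g{\left(R \right)} = 2 + 2 R$
$t{\left(15 \right)} - g{\left(-3 \right)} = \left(3 - 75\right) - \left(2 + 2 \left(-3\right)\right) = \left(3 - 75\right) - \left(2 - 6\right) = -72 - -4 = -72 + 4 = -68$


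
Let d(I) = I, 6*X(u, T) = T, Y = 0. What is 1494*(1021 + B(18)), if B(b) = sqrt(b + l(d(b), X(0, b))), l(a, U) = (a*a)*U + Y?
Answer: 1525374 + 4482*sqrt(110) ≈ 1.5724e+6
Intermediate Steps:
X(u, T) = T/6
l(a, U) = U*a**2 (l(a, U) = (a*a)*U + 0 = a**2*U + 0 = U*a**2 + 0 = U*a**2)
B(b) = sqrt(b + b**3/6) (B(b) = sqrt(b + (b/6)*b**2) = sqrt(b + b**3/6))
1494*(1021 + B(18)) = 1494*(1021 + sqrt(6)*sqrt(18*(6 + 18**2))/6) = 1494*(1021 + sqrt(6)*sqrt(18*(6 + 324))/6) = 1494*(1021 + sqrt(6)*sqrt(18*330)/6) = 1494*(1021 + sqrt(6)*sqrt(5940)/6) = 1494*(1021 + sqrt(6)*(6*sqrt(165))/6) = 1494*(1021 + 3*sqrt(110)) = 1525374 + 4482*sqrt(110)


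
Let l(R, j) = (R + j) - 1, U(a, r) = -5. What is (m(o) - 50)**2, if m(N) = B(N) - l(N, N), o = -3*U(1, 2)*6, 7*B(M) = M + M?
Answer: 2024929/49 ≈ 41325.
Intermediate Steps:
l(R, j) = -1 + R + j
B(M) = 2*M/7 (B(M) = (M + M)/7 = (2*M)/7 = 2*M/7)
o = 90 (o = -3*(-5)*6 = 15*6 = 90)
m(N) = 1 - 12*N/7 (m(N) = 2*N/7 - (-1 + N + N) = 2*N/7 - (-1 + 2*N) = 2*N/7 + (1 - 2*N) = 1 - 12*N/7)
(m(o) - 50)**2 = ((1 - 12/7*90) - 50)**2 = ((1 - 1080/7) - 50)**2 = (-1073/7 - 50)**2 = (-1423/7)**2 = 2024929/49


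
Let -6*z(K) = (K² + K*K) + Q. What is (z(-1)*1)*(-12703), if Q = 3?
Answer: 63515/6 ≈ 10586.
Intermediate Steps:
z(K) = -½ - K²/3 (z(K) = -((K² + K*K) + 3)/6 = -((K² + K²) + 3)/6 = -(2*K² + 3)/6 = -(3 + 2*K²)/6 = -½ - K²/3)
(z(-1)*1)*(-12703) = ((-½ - ⅓*(-1)²)*1)*(-12703) = ((-½ - ⅓*1)*1)*(-12703) = ((-½ - ⅓)*1)*(-12703) = -⅚*1*(-12703) = -⅚*(-12703) = 63515/6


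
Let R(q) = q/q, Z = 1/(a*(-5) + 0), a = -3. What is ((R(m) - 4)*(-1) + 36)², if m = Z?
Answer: 1521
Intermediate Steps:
Z = 1/15 (Z = 1/(-3*(-5) + 0) = 1/(15 + 0) = 1/15 ≈ 0.066667)
m = 1/15 ≈ 0.066667
R(q) = 1
((R(m) - 4)*(-1) + 36)² = ((1 - 4)*(-1) + 36)² = (-3*(-1) + 36)² = (3 + 36)² = 39² = 1521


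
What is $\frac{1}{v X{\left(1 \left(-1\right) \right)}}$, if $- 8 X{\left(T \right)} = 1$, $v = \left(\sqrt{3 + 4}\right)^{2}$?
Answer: $- \frac{8}{7} \approx -1.1429$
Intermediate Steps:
$v = 7$ ($v = \left(\sqrt{7}\right)^{2} = 7$)
$X{\left(T \right)} = - \frac{1}{8}$ ($X{\left(T \right)} = \left(- \frac{1}{8}\right) 1 = - \frac{1}{8}$)
$\frac{1}{v X{\left(1 \left(-1\right) \right)}} = \frac{1}{7 \left(- \frac{1}{8}\right)} = \frac{1}{- \frac{7}{8}} = - \frac{8}{7}$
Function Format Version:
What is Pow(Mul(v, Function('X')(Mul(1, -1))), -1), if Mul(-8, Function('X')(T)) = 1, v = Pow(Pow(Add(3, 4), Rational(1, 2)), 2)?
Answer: Rational(-8, 7) ≈ -1.1429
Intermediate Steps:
v = 7 (v = Pow(Pow(7, Rational(1, 2)), 2) = 7)
Function('X')(T) = Rational(-1, 8) (Function('X')(T) = Mul(Rational(-1, 8), 1) = Rational(-1, 8))
Pow(Mul(v, Function('X')(Mul(1, -1))), -1) = Pow(Mul(7, Rational(-1, 8)), -1) = Pow(Rational(-7, 8), -1) = Rational(-8, 7)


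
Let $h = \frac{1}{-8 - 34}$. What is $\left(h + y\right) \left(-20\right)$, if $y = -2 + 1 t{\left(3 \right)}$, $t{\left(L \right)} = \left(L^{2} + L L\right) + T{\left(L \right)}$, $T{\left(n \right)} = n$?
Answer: $- \frac{7970}{21} \approx -379.52$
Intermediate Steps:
$h = - \frac{1}{42}$ ($h = \frac{1}{-42} = - \frac{1}{42} \approx -0.02381$)
$t{\left(L \right)} = L + 2 L^{2}$ ($t{\left(L \right)} = \left(L^{2} + L L\right) + L = \left(L^{2} + L^{2}\right) + L = 2 L^{2} + L = L + 2 L^{2}$)
$y = 19$ ($y = -2 + 1 \cdot 3 \left(1 + 2 \cdot 3\right) = -2 + 1 \cdot 3 \left(1 + 6\right) = -2 + 1 \cdot 3 \cdot 7 = -2 + 1 \cdot 21 = -2 + 21 = 19$)
$\left(h + y\right) \left(-20\right) = \left(- \frac{1}{42} + 19\right) \left(-20\right) = \frac{797}{42} \left(-20\right) = - \frac{7970}{21}$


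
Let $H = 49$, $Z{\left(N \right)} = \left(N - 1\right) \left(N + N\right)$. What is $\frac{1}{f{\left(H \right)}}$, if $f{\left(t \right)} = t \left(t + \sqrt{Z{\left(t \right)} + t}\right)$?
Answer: $- \frac{1}{2352} + \frac{\sqrt{97}}{16464} \approx 0.00017304$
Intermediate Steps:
$Z{\left(N \right)} = 2 N \left(-1 + N\right)$ ($Z{\left(N \right)} = \left(-1 + N\right) 2 N = 2 N \left(-1 + N\right)$)
$f{\left(t \right)} = t \left(t + \sqrt{t + 2 t \left(-1 + t\right)}\right)$ ($f{\left(t \right)} = t \left(t + \sqrt{2 t \left(-1 + t\right) + t}\right) = t \left(t + \sqrt{t + 2 t \left(-1 + t\right)}\right)$)
$\frac{1}{f{\left(H \right)}} = \frac{1}{49 \left(49 + \sqrt{49 \left(-1 + 2 \cdot 49\right)}\right)} = \frac{1}{49 \left(49 + \sqrt{49 \left(-1 + 98\right)}\right)} = \frac{1}{49 \left(49 + \sqrt{49 \cdot 97}\right)} = \frac{1}{49 \left(49 + \sqrt{4753}\right)} = \frac{1}{49 \left(49 + 7 \sqrt{97}\right)} = \frac{1}{2401 + 343 \sqrt{97}}$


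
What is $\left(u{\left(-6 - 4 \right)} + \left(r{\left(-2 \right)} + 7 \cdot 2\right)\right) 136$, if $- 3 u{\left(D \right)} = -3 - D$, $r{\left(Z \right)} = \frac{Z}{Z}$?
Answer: $\frac{5168}{3} \approx 1722.7$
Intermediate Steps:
$r{\left(Z \right)} = 1$
$u{\left(D \right)} = 1 + \frac{D}{3}$ ($u{\left(D \right)} = - \frac{-3 - D}{3} = 1 + \frac{D}{3}$)
$\left(u{\left(-6 - 4 \right)} + \left(r{\left(-2 \right)} + 7 \cdot 2\right)\right) 136 = \left(\left(1 + \frac{-6 - 4}{3}\right) + \left(1 + 7 \cdot 2\right)\right) 136 = \left(\left(1 + \frac{-6 - 4}{3}\right) + \left(1 + 14\right)\right) 136 = \left(\left(1 + \frac{1}{3} \left(-10\right)\right) + 15\right) 136 = \left(\left(1 - \frac{10}{3}\right) + 15\right) 136 = \left(- \frac{7}{3} + 15\right) 136 = \frac{38}{3} \cdot 136 = \frac{5168}{3}$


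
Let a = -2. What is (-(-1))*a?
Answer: -2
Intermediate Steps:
(-(-1))*a = -(-1)*(-2) = -1*(-1)*(-2) = 1*(-2) = -2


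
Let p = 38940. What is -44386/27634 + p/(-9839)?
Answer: -756390907/135945463 ≈ -5.5639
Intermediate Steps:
-44386/27634 + p/(-9839) = -44386/27634 + 38940/(-9839) = -44386*1/27634 + 38940*(-1/9839) = -22193/13817 - 38940/9839 = -756390907/135945463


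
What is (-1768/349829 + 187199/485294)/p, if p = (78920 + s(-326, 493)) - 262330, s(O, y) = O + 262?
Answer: -64629639179/31148365334438124 ≈ -2.0749e-6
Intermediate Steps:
s(O, y) = 262 + O
p = -183474 (p = (78920 + (262 - 326)) - 262330 = (78920 - 64) - 262330 = 78856 - 262330 = -183474)
(-1768/349829 + 187199/485294)/p = (-1768/349829 + 187199/485294)/(-183474) = (-1768*1/349829 + 187199*(1/485294))*(-1/183474) = (-1768/349829 + 187199/485294)*(-1/183474) = (64629639179/169769914726)*(-1/183474) = -64629639179/31148365334438124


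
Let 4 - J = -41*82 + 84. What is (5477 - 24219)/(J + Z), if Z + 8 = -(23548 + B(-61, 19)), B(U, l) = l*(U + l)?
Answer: 9371/9738 ≈ 0.96231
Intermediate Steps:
J = 3282 (J = 4 - (-41*82 + 84) = 4 - (-3362 + 84) = 4 - 1*(-3278) = 4 + 3278 = 3282)
Z = -22758 (Z = -8 - (23548 + 19*(-61 + 19)) = -8 - (23548 + 19*(-42)) = -8 - (23548 - 798) = -8 - 1*22750 = -8 - 22750 = -22758)
(5477 - 24219)/(J + Z) = (5477 - 24219)/(3282 - 22758) = -18742/(-19476) = -18742*(-1/19476) = 9371/9738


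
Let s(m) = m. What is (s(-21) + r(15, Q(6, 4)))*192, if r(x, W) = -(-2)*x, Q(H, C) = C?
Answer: 1728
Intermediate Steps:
r(x, W) = 2*x
(s(-21) + r(15, Q(6, 4)))*192 = (-21 + 2*15)*192 = (-21 + 30)*192 = 9*192 = 1728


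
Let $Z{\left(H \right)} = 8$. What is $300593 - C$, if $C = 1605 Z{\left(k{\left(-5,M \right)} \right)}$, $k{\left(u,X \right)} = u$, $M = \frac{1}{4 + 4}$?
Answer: $287753$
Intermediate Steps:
$M = \frac{1}{8} \approx 0.125$
$C = 12840$ ($C = 1605 \cdot 8 = 12840$)
$300593 - C = 300593 - 12840 = 287753$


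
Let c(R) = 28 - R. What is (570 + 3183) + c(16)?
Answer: 3765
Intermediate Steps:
(570 + 3183) + c(16) = (570 + 3183) + (28 - 1*16) = 3753 + (28 - 16) = 3753 + 12 = 3765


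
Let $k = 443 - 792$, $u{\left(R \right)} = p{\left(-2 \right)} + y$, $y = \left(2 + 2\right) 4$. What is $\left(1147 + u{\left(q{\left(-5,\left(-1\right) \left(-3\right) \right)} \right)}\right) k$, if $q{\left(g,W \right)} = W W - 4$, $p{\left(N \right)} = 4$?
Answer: $-407283$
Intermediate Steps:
$q{\left(g,W \right)} = -4 + W^{2}$ ($q{\left(g,W \right)} = W^{2} - 4 = -4 + W^{2}$)
$y = 16$ ($y = 4 \cdot 4 = 16$)
$u{\left(R \right)} = 20$ ($u{\left(R \right)} = 4 + 16 = 20$)
$k = -349$ ($k = 443 - 792 = -349$)
$\left(1147 + u{\left(q{\left(-5,\left(-1\right) \left(-3\right) \right)} \right)}\right) k = \left(1147 + 20\right) \left(-349\right) = 1167 \left(-349\right) = -407283$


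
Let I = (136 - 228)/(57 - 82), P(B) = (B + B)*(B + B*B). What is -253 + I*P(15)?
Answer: 26243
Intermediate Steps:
P(B) = 2*B*(B + B**2) (P(B) = (2*B)*(B + B**2) = 2*B*(B + B**2))
I = 92/25 (I = -92/(-25) = -92*(-1/25) = 92/25 ≈ 3.6800)
-253 + I*P(15) = -253 + 92*(2*15**2*(1 + 15))/25 = -253 + 92*(2*225*16)/25 = -253 + (92/25)*7200 = -253 + 26496 = 26243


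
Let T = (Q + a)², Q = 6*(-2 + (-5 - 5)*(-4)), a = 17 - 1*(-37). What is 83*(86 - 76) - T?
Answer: -78694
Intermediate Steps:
a = 54 (a = 17 + 37 = 54)
Q = 228 (Q = 6*(-2 - 10*(-4)) = 6*(-2 + 40) = 6*38 = 228)
T = 79524 (T = (228 + 54)² = 282² = 79524)
83*(86 - 76) - T = 83*(86 - 76) - 1*79524 = 83*10 - 79524 = 830 - 79524 = -78694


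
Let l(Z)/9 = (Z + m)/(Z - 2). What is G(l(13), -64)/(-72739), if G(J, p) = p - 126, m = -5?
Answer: 190/72739 ≈ 0.0026121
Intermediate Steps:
l(Z) = 9*(-5 + Z)/(-2 + Z) (l(Z) = 9*((Z - 5)/(Z - 2)) = 9*((-5 + Z)/(-2 + Z)) = 9*(-5 + Z)/(-2 + Z))
G(J, p) = -126 + p
G(l(13), -64)/(-72739) = (-126 - 64)/(-72739) = -190*(-1/72739) = 190/72739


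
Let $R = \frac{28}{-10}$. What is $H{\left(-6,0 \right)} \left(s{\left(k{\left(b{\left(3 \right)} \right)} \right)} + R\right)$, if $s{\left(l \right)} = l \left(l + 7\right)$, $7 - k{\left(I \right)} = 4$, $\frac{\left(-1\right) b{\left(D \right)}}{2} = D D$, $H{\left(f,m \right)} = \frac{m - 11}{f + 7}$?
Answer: $- \frac{1496}{5} \approx -299.2$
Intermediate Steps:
$H{\left(f,m \right)} = \frac{-11 + m}{7 + f}$
$R = - \frac{14}{5}$ ($R = 28 \left(- \frac{1}{10}\right) = - \frac{14}{5} \approx -2.8$)
$b{\left(D \right)} = - 2 D^{2}$ ($b{\left(D \right)} = - 2 D D = - 2 D^{2}$)
$k{\left(I \right)} = 3$ ($k{\left(I \right)} = 7 - 4 = 3$)
$s{\left(l \right)} = l \left(7 + l\right)$
$H{\left(-6,0 \right)} \left(s{\left(k{\left(b{\left(3 \right)} \right)} \right)} + R\right) = \frac{-11 + 0}{7 - 6} \left(3 \left(7 + 3\right) - \frac{14}{5}\right) = 1^{-1} \left(-11\right) \left(3 \cdot 10 - \frac{14}{5}\right) = 1 \left(-11\right) \left(30 - \frac{14}{5}\right) = \left(-11\right) \frac{136}{5} = - \frac{1496}{5}$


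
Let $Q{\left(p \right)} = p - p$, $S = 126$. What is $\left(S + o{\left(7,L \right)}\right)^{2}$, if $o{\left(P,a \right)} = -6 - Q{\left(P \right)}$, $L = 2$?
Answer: $14400$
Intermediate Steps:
$Q{\left(p \right)} = 0$
$o{\left(P,a \right)} = -6$ ($o{\left(P,a \right)} = -6 - 0 = -6 + 0 = -6$)
$\left(S + o{\left(7,L \right)}\right)^{2} = \left(126 - 6\right)^{2} = 120^{2} = 14400$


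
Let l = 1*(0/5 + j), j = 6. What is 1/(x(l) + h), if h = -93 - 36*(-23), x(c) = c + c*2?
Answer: 1/753 ≈ 0.0013280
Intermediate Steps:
l = 6 (l = 1*(0/5 + 6) = 1*(0*(1/5) + 6) = 1*(0 + 6) = 1*6 = 6)
x(c) = 3*c (x(c) = c + 2*c = 3*c)
h = 735 (h = -93 + 828 = 735)
1/(x(l) + h) = 1/(3*6 + 735) = 1/(18 + 735) = 1/753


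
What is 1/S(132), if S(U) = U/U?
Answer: 1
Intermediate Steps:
S(U) = 1
1/S(132) = 1/1 = 1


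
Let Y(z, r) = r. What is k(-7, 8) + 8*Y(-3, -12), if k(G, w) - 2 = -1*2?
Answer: -96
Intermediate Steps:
k(G, w) = 0 (k(G, w) = 2 - 1*2 = 2 - 2 = 0)
k(-7, 8) + 8*Y(-3, -12) = 0 + 8*(-12) = 0 - 96 = -96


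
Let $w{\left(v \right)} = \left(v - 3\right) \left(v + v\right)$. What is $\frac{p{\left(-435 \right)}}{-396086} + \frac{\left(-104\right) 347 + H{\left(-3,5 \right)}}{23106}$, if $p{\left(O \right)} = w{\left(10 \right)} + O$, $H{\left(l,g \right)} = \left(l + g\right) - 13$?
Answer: $- \frac{1190957687}{762663593} \approx -1.5616$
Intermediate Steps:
$w{\left(v \right)} = 2 v \left(-3 + v\right)$ ($w{\left(v \right)} = \left(-3 + v\right) 2 v = 2 v \left(-3 + v\right)$)
$H{\left(l,g \right)} = -13 + g + l$ ($H{\left(l,g \right)} = \left(g + l\right) - 13 = -13 + g + l$)
$p{\left(O \right)} = 140 + O$ ($p{\left(O \right)} = 2 \cdot 10 \left(-3 + 10\right) + O = 2 \cdot 10 \cdot 7 + O = 140 + O$)
$\frac{p{\left(-435 \right)}}{-396086} + \frac{\left(-104\right) 347 + H{\left(-3,5 \right)}}{23106} = \frac{140 - 435}{-396086} + \frac{\left(-104\right) 347 - 11}{23106} = \left(-295\right) \left(- \frac{1}{396086}\right) + \left(-36088 - 11\right) \frac{1}{23106} = \frac{295}{396086} - \frac{12033}{7702} = - \frac{1190957687}{762663593}$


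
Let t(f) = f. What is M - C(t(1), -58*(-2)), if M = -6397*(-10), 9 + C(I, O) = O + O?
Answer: 63747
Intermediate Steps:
C(I, O) = -9 + 2*O (C(I, O) = -9 + (O + O) = -9 + 2*O)
M = 63970
M - C(t(1), -58*(-2)) = 63970 - (-9 + 2*(-58*(-2))) = 63970 - (-9 + 2*116) = 63970 - (-9 + 232) = 63970 - 1*223 = 63970 - 223 = 63747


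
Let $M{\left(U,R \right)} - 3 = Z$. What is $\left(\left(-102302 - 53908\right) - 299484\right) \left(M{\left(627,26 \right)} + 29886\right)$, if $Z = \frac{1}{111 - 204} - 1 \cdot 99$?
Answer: $- \frac{420828700162}{31} \approx -1.3575 \cdot 10^{10}$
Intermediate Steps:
$Z = - \frac{9208}{93}$ ($Z = \frac{1}{-93} - 99 = - \frac{1}{93} - 99 = - \frac{9208}{93} \approx -99.011$)
$M{\left(U,R \right)} = - \frac{8929}{93}$ ($M{\left(U,R \right)} = 3 - \frac{9208}{93} = - \frac{8929}{93}$)
$\left(\left(-102302 - 53908\right) - 299484\right) \left(M{\left(627,26 \right)} + 29886\right) = \left(\left(-102302 - 53908\right) - 299484\right) \left(- \frac{8929}{93} + 29886\right) = \left(\left(-102302 - 53908\right) - 299484\right) \frac{2770469}{93} = \left(-156210 - 299484\right) \frac{2770469}{93} = \left(-455694\right) \frac{2770469}{93} = - \frac{420828700162}{31}$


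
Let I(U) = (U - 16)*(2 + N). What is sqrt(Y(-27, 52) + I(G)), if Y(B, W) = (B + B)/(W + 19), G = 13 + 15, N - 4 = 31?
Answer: sqrt(2234370)/71 ≈ 21.053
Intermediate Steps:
N = 35 (N = 4 + 31 = 35)
G = 28
Y(B, W) = 2*B/(19 + W) (Y(B, W) = (2*B)/(19 + W) = 2*B/(19 + W))
I(U) = -592 + 37*U (I(U) = (U - 16)*(2 + 35) = (-16 + U)*37 = -592 + 37*U)
sqrt(Y(-27, 52) + I(G)) = sqrt(2*(-27)/(19 + 52) + (-592 + 37*28)) = sqrt(2*(-27)/71 + (-592 + 1036)) = sqrt(2*(-27)*(1/71) + 444) = sqrt(-54/71 + 444) = sqrt(31470/71) = sqrt(2234370)/71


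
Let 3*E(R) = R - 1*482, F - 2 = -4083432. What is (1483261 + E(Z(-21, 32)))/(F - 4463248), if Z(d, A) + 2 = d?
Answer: -2224639/12820017 ≈ -0.17353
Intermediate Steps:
Z(d, A) = -2 + d
F = -4083430 (F = 2 - 4083432 = -4083430)
E(R) = -482/3 + R/3 (E(R) = (R - 1*482)/3 = (R - 482)/3 = (-482 + R)/3 = -482/3 + R/3)
(1483261 + E(Z(-21, 32)))/(F - 4463248) = (1483261 + (-482/3 + (-2 - 21)/3))/(-4083430 - 4463248) = (1483261 + (-482/3 + (⅓)*(-23)))/(-8546678) = (1483261 + (-482/3 - 23/3))*(-1/8546678) = (1483261 - 505/3)*(-1/8546678) = (4449278/3)*(-1/8546678) = -2224639/12820017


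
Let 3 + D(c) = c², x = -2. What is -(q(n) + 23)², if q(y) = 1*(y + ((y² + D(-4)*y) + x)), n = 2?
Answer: -2809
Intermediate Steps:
D(c) = -3 + c²
q(y) = -2 + y² + 14*y (q(y) = 1*(y + ((y² + (-3 + (-4)²)*y) - 2)) = 1*(y + ((y² + (-3 + 16)*y) - 2)) = 1*(y + ((y² + 13*y) - 2)) = 1*(y + (-2 + y² + 13*y)) = 1*(-2 + y² + 14*y) = -2 + y² + 14*y)
-(q(n) + 23)² = -((-2 + 2² + 14*2) + 23)² = -((-2 + 4 + 28) + 23)² = -(30 + 23)² = -1*53² = -1*2809 = -2809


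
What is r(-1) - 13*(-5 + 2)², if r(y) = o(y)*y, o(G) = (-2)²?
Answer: -121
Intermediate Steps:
o(G) = 4
r(y) = 4*y
r(-1) - 13*(-5 + 2)² = 4*(-1) - 13*(-5 + 2)² = -4 - 13*(-3)² = -4 - 13*9 = -4 - 117 = -121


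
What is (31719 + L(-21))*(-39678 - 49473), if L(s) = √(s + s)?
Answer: -2827780569 - 89151*I*√42 ≈ -2.8278e+9 - 5.7777e+5*I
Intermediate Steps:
L(s) = √2*√s (L(s) = √(2*s) = √2*√s)
(31719 + L(-21))*(-39678 - 49473) = (31719 + √2*√(-21))*(-39678 - 49473) = (31719 + √2*(I*√21))*(-89151) = (31719 + I*√42)*(-89151) = -2827780569 - 89151*I*√42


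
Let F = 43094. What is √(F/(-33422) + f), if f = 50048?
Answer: √13975920339091/16711 ≈ 223.71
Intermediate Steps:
√(F/(-33422) + f) = √(43094/(-33422) + 50048) = √(43094*(-1/33422) + 50048) = √(-21547/16711 + 50048) = √(836330581/16711) = √13975920339091/16711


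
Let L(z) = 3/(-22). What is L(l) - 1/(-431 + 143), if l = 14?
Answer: -421/3168 ≈ -0.13289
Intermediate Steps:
L(z) = -3/22 (L(z) = 3*(-1/22) = -3/22)
L(l) - 1/(-431 + 143) = -3/22 - 1/(-431 + 143) = -3/22 - 1/(-288) = -3/22 - 1*(-1/288) = -3/22 + 1/288 = -421/3168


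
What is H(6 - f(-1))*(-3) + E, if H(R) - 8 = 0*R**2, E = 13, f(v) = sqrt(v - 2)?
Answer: -11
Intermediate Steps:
f(v) = sqrt(-2 + v)
H(R) = 8 (H(R) = 8 + 0*R**2 = 8 + 0 = 8)
H(6 - f(-1))*(-3) + E = 8*(-3) + 13 = -24 + 13 = -11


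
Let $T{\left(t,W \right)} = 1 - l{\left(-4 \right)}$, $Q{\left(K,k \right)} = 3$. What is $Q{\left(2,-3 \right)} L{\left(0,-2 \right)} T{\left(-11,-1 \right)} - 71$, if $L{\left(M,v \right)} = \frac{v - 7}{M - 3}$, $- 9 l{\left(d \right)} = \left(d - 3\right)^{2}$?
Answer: $-13$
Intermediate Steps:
$l{\left(d \right)} = - \frac{\left(-3 + d\right)^{2}}{9}$ ($l{\left(d \right)} = - \frac{\left(d - 3\right)^{2}}{9} = - \frac{\left(-3 + d\right)^{2}}{9}$)
$L{\left(M,v \right)} = \frac{-7 + v}{-3 + M}$ ($L{\left(M,v \right)} = \frac{v - 7}{-3 + M} = \frac{-7 + v}{-3 + M}$)
$T{\left(t,W \right)} = \frac{58}{9}$ ($T{\left(t,W \right)} = 1 - - \frac{\left(-3 - 4\right)^{2}}{9} = 1 - - \frac{\left(-7\right)^{2}}{9} = 1 - \left(- \frac{1}{9}\right) 49 = 1 - - \frac{49}{9} = 1 + \frac{49}{9} = \frac{58}{9}$)
$Q{\left(2,-3 \right)} L{\left(0,-2 \right)} T{\left(-11,-1 \right)} - 71 = 3 \frac{-7 - 2}{-3 + 0} \cdot \frac{58}{9} - 71 = 3 \frac{1}{-3} \left(-9\right) \frac{58}{9} - 71 = 3 \left(\left(- \frac{1}{3}\right) \left(-9\right)\right) \frac{58}{9} - 71 = 3 \cdot 3 \cdot \frac{58}{9} - 71 = 9 \cdot \frac{58}{9} - 71 = 58 - 71 = -13$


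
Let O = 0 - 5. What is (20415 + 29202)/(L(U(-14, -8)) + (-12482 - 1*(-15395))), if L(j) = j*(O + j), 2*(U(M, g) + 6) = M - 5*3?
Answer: 22052/1527 ≈ 14.441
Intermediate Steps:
O = -5
U(M, g) = -27/2 + M/2 (U(M, g) = -6 + (M - 5*3)/2 = -6 + (M - 15)/2 = -6 + (-15 + M)/2 = -6 + (-15/2 + M/2) = -27/2 + M/2)
L(j) = j*(-5 + j)
(20415 + 29202)/(L(U(-14, -8)) + (-12482 - 1*(-15395))) = (20415 + 29202)/((-27/2 + (½)*(-14))*(-5 + (-27/2 + (½)*(-14))) + (-12482 - 1*(-15395))) = 49617/((-27/2 - 7)*(-5 + (-27/2 - 7)) + (-12482 + 15395)) = 49617/(-41*(-5 - 41/2)/2 + 2913) = 49617/(-41/2*(-51/2) + 2913) = 49617/(2091/4 + 2913) = 49617/(13743/4) = 49617*(4/13743) = 22052/1527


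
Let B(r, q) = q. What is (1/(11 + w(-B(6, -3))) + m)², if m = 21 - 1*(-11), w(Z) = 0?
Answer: 124609/121 ≈ 1029.8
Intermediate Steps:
m = 32 (m = 21 + 11 = 32)
(1/(11 + w(-B(6, -3))) + m)² = (1/(11 + 0) + 32)² = (1/11 + 32)² = (353/11)² = 124609/121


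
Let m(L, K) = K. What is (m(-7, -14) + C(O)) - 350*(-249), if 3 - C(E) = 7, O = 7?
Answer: 87132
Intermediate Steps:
C(E) = -4 (C(E) = 3 - 1*7 = 3 - 7 = -4)
(m(-7, -14) + C(O)) - 350*(-249) = (-14 - 4) - 350*(-249) = -18 + 87150 = 87132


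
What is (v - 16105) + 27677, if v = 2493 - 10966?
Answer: 3099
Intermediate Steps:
v = -8473
(v - 16105) + 27677 = (-8473 - 16105) + 27677 = -24578 + 27677 = 3099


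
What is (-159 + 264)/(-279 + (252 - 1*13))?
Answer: -21/8 ≈ -2.6250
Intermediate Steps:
(-159 + 264)/(-279 + (252 - 1*13)) = 105/(-279 + (252 - 13)) = 105/(-279 + 239) = 105/(-40) = 105*(-1/40) = -21/8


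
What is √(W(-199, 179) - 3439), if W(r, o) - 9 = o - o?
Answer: 7*I*√70 ≈ 58.566*I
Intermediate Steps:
W(r, o) = 9 (W(r, o) = 9 + (o - o) = 9 + 0 = 9)
√(W(-199, 179) - 3439) = √(9 - 3439) = √(-3430) = 7*I*√70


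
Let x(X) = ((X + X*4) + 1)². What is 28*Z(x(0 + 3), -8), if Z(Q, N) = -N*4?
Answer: 896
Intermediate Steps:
x(X) = (1 + 5*X)² (x(X) = ((X + 4*X) + 1)² = (5*X + 1)² = (1 + 5*X)²)
Z(Q, N) = -4*N
28*Z(x(0 + 3), -8) = 28*(-4*(-8)) = 28*32 = 896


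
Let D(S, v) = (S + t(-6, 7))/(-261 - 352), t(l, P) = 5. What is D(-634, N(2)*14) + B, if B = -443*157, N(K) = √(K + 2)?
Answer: -42634134/613 ≈ -69550.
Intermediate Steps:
N(K) = √(2 + K)
B = -69551
D(S, v) = -5/613 - S/613 (D(S, v) = (S + 5)/(-261 - 352) = (5 + S)/(-613) = (5 + S)*(-1/613) = -5/613 - S/613)
D(-634, N(2)*14) + B = (-5/613 - 1/613*(-634)) - 69551 = (-5/613 + 634/613) - 69551 = 629/613 - 69551 = -42634134/613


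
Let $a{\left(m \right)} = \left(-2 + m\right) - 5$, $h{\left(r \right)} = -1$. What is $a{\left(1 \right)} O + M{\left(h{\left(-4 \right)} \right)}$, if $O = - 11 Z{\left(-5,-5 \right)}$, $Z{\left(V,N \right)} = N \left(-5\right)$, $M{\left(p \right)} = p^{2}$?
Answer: $1651$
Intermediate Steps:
$a{\left(m \right)} = -7 + m$
$Z{\left(V,N \right)} = - 5 N$
$O = -275$ ($O = - 11 \left(\left(-5\right) \left(-5\right)\right) = \left(-11\right) 25 = -275$)
$a{\left(1 \right)} O + M{\left(h{\left(-4 \right)} \right)} = \left(-7 + 1\right) \left(-275\right) + \left(-1\right)^{2} = \left(-6\right) \left(-275\right) + 1 = 1650 + 1 = 1651$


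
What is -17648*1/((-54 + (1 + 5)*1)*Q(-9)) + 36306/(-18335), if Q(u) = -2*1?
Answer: -20441341/110010 ≈ -185.81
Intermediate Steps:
Q(u) = -2
-17648*1/((-54 + (1 + 5)*1)*Q(-9)) + 36306/(-18335) = -17648*(-1/(2*(-54 + (1 + 5)*1))) + 36306/(-18335) = -17648*(-1/(2*(-54 + 6*1))) + 36306*(-1/18335) = -17648*(-1/(2*(-54 + 6))) - 36306/18335 = -17648/((-48*(-2))) - 36306/18335 = -17648/96 - 36306/18335 = -17648*1/96 - 36306/18335 = -1103/6 - 36306/18335 = -20441341/110010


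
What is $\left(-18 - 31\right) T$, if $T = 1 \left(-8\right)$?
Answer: $392$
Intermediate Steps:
$T = -8$
$\left(-18 - 31\right) T = \left(-18 - 31\right) \left(-8\right) = \left(-49\right) \left(-8\right) = 392$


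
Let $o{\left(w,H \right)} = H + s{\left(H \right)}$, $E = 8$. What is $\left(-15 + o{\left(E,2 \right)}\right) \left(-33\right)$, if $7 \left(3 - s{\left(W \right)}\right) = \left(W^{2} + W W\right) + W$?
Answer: $\frac{2640}{7} \approx 377.14$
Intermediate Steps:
$s{\left(W \right)} = 3 - \frac{2 W^{2}}{7} - \frac{W}{7}$ ($s{\left(W \right)} = 3 - \frac{\left(W^{2} + W W\right) + W}{7} = 3 - \frac{\left(W^{2} + W^{2}\right) + W}{7} = 3 - \frac{2 W^{2} + W}{7} = 3 - \frac{W + 2 W^{2}}{7} = 3 - \left(\frac{W}{7} + \frac{2 W^{2}}{7}\right) = 3 - \frac{2 W^{2}}{7} - \frac{W}{7}$)
$o{\left(w,H \right)} = 3 - \frac{2 H^{2}}{7} + \frac{6 H}{7}$ ($o{\left(w,H \right)} = H - \left(-3 + \frac{H}{7} + \frac{2 H^{2}}{7}\right) = 3 - \frac{2 H^{2}}{7} + \frac{6 H}{7}$)
$\left(-15 + o{\left(E,2 \right)}\right) \left(-33\right) = \left(-15 + \left(3 - \frac{2 \cdot 2^{2}}{7} + \frac{6}{7} \cdot 2\right)\right) \left(-33\right) = \left(-15 + \left(3 - \frac{8}{7} + \frac{12}{7}\right)\right) \left(-33\right) = \left(-15 + \frac{25}{7}\right) \left(-33\right) = \left(- \frac{80}{7}\right) \left(-33\right) = \frac{2640}{7}$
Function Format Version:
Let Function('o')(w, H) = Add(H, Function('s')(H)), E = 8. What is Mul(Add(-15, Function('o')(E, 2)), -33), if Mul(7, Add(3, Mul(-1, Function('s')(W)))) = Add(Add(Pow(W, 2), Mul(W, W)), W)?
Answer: Rational(2640, 7) ≈ 377.14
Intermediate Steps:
Function('s')(W) = Add(3, Mul(Rational(-2, 7), Pow(W, 2)), Mul(Rational(-1, 7), W)) (Function('s')(W) = Add(3, Mul(Rational(-1, 7), Add(Add(Pow(W, 2), Mul(W, W)), W))) = Add(3, Mul(Rational(-1, 7), Add(Add(Pow(W, 2), Pow(W, 2)), W))) = Add(3, Mul(Rational(-1, 7), Add(Mul(2, Pow(W, 2)), W))) = Add(3, Mul(Rational(-1, 7), Add(W, Mul(2, Pow(W, 2))))) = Add(3, Add(Mul(Rational(-2, 7), Pow(W, 2)), Mul(Rational(-1, 7), W))) = Add(3, Mul(Rational(-2, 7), Pow(W, 2)), Mul(Rational(-1, 7), W)))
Function('o')(w, H) = Add(3, Mul(Rational(-2, 7), Pow(H, 2)), Mul(Rational(6, 7), H)) (Function('o')(w, H) = Add(H, Add(3, Mul(Rational(-2, 7), Pow(H, 2)), Mul(Rational(-1, 7), H))) = Add(3, Mul(Rational(-2, 7), Pow(H, 2)), Mul(Rational(6, 7), H)))
Mul(Add(-15, Function('o')(E, 2)), -33) = Mul(Add(-15, Add(3, Mul(Rational(-2, 7), Pow(2, 2)), Mul(Rational(6, 7), 2))), -33) = Mul(Add(-15, Add(3, Mul(Rational(-2, 7), 4), Rational(12, 7))), -33) = Mul(Add(-15, Add(3, Rational(-8, 7), Rational(12, 7))), -33) = Mul(Add(-15, Rational(25, 7)), -33) = Mul(Rational(-80, 7), -33) = Rational(2640, 7)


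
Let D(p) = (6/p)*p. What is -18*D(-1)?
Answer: -108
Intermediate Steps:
D(p) = 6
-18*D(-1) = -18*6 = -108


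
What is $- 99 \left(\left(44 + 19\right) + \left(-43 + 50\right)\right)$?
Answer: $-6930$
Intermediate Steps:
$- 99 \left(\left(44 + 19\right) + \left(-43 + 50\right)\right) = - 99 \left(63 + 7\right) = \left(-99\right) 70 = -6930$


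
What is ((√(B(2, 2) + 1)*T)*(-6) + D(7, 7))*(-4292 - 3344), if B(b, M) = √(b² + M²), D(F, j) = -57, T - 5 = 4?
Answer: 435252 + 412344*√(1 + 2*√2) ≈ 1.2421e+6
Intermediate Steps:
T = 9 (T = 5 + 4 = 9)
B(b, M) = √(M² + b²)
((√(B(2, 2) + 1)*T)*(-6) + D(7, 7))*(-4292 - 3344) = ((√(√(2² + 2²) + 1)*9)*(-6) - 57)*(-4292 - 3344) = ((√(√(4 + 4) + 1)*9)*(-6) - 57)*(-7636) = ((√(√8 + 1)*9)*(-6) - 57)*(-7636) = ((√(2*√2 + 1)*9)*(-6) - 57)*(-7636) = ((√(1 + 2*√2)*9)*(-6) - 57)*(-7636) = ((9*√(1 + 2*√2))*(-6) - 57)*(-7636) = (-54*√(1 + 2*√2) - 57)*(-7636) = (-57 - 54*√(1 + 2*√2))*(-7636) = 435252 + 412344*√(1 + 2*√2)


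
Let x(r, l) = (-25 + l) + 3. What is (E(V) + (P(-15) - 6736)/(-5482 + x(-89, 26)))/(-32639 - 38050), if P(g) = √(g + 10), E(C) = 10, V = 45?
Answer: -30758/193617171 + I*√5/387234342 ≈ -0.00015886 + 5.7745e-9*I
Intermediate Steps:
x(r, l) = -22 + l
P(g) = √(10 + g)
(E(V) + (P(-15) - 6736)/(-5482 + x(-89, 26)))/(-32639 - 38050) = (10 + (√(10 - 15) - 6736)/(-5482 + (-22 + 26)))/(-32639 - 38050) = (10 + (√(-5) - 6736)/(-5482 + 4))/(-70689) = (10 + (I*√5 - 6736)/(-5478))*(-1/70689) = (10 + (-6736 + I*√5)*(-1/5478))*(-1/70689) = (10 + (3368/2739 - I*√5/5478))*(-1/70689) = (30758/2739 - I*√5/5478)*(-1/70689) = -30758/193617171 + I*√5/387234342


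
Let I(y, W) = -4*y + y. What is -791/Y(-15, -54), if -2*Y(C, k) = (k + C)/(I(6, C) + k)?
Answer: 37968/23 ≈ 1650.8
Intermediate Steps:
I(y, W) = -3*y
Y(C, k) = -(C + k)/(2*(-18 + k)) (Y(C, k) = -(k + C)/(2*(-3*6 + k)) = -(C + k)/(2*(-18 + k)))
-791/Y(-15, -54) = -791*2*(-18 - 54)/(-1*(-15) - 1*(-54)) = -791*(-144/(15 + 54)) = -791/((½)*(-1/72)*69) = -791/(-23/48) = -791*(-48/23) = 37968/23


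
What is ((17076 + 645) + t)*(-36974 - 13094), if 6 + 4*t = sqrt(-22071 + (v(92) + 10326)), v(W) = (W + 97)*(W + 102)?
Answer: -887179926 - 37551*sqrt(2769) ≈ -8.8916e+8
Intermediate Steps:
v(W) = (97 + W)*(102 + W)
t = -3/2 + 3*sqrt(2769)/4 (t = -3/2 + sqrt(-22071 + ((9894 + 92**2 + 199*92) + 10326))/4 = -3/2 + sqrt(-22071 + ((9894 + 8464 + 18308) + 10326))/4 = -3/2 + sqrt(-22071 + (36666 + 10326))/4 = -3/2 + sqrt(-22071 + 46992)/4 = -3/2 + sqrt(24921)/4 = -3/2 + (3*sqrt(2769))/4 = -3/2 + 3*sqrt(2769)/4 ≈ 37.966)
((17076 + 645) + t)*(-36974 - 13094) = ((17076 + 645) + (-3/2 + 3*sqrt(2769)/4))*(-36974 - 13094) = (17721 + (-3/2 + 3*sqrt(2769)/4))*(-50068) = (35439/2 + 3*sqrt(2769)/4)*(-50068) = -887179926 - 37551*sqrt(2769)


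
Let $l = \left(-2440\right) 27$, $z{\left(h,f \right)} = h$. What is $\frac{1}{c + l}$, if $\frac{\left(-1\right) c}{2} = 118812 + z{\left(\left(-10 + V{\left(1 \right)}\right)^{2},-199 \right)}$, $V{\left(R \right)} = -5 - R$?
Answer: $- \frac{1}{304016} \approx -3.2893 \cdot 10^{-6}$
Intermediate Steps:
$l = -65880$
$c = -238136$ ($c = - 2 \left(118812 + \left(-10 - 6\right)^{2}\right) = - 2 \left(118812 + \left(-16\right)^{2}\right) = - 2 \left(118812 + 256\right) = \left(-2\right) 119068 = -238136$)
$\frac{1}{c + l} = \frac{1}{-238136 - 65880} = \frac{1}{-304016} = - \frac{1}{304016}$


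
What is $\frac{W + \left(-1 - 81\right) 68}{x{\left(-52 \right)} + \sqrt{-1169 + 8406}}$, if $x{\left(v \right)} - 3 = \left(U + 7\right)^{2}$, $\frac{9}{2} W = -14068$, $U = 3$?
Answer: $- \frac{2016740}{7587} + \frac{19580 \sqrt{7237}}{7587} \approx -46.271$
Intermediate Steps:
$W = - \frac{28136}{9}$ ($W = \frac{2}{9} \left(-14068\right) = - \frac{28136}{9} \approx -3126.2$)
$x{\left(v \right)} = 103$ ($x{\left(v \right)} = 3 + \left(3 + 7\right)^{2} = 3 + 10^{2} = 3 + 100 = 103$)
$\frac{W + \left(-1 - 81\right) 68}{x{\left(-52 \right)} + \sqrt{-1169 + 8406}} = \frac{- \frac{28136}{9} + \left(-1 - 81\right) 68}{103 + \sqrt{-1169 + 8406}} = \frac{- \frac{28136}{9} - 5576}{103 + \sqrt{7237}} = - \frac{78320}{9 \left(103 + \sqrt{7237}\right)}$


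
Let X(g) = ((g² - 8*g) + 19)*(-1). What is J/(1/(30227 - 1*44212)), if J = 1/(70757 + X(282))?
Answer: 2797/1306 ≈ 2.1417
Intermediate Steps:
X(g) = -19 - g² + 8*g (X(g) = (19 + g² - 8*g)*(-1) = -19 - g² + 8*g)
J = -1/6530 (J = 1/(70757 + (-19 - 1*282² + 8*282)) = 1/(70757 + (-19 - 1*79524 + 2256)) = 1/(70757 + (-19 - 79524 + 2256)) = 1/(70757 - 77287) = 1/(-6530) = -1/6530 ≈ -0.00015314)
J/(1/(30227 - 1*44212)) = -1/(6530*(1/(30227 - 1*44212))) = -1/(6530*(1/(30227 - 44212))) = -1/(6530*(1/(-13985))) = -1/(6530*(-1/13985)) = -1/6530*(-13985) = 2797/1306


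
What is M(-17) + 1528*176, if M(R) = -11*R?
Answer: 269115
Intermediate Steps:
M(-17) + 1528*176 = -11*(-17) + 1528*176 = 187 + 268928 = 269115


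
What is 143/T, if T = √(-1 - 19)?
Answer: -143*I*√5/10 ≈ -31.976*I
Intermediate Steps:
T = 2*I*√5 (T = √(-20) = 2*I*√5 ≈ 4.4721*I)
143/T = 143/((2*I*√5)) = 143*(-I*√5/10) = -143*I*√5/10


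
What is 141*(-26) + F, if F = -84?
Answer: -3750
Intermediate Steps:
141*(-26) + F = 141*(-26) - 84 = -3666 - 84 = -3750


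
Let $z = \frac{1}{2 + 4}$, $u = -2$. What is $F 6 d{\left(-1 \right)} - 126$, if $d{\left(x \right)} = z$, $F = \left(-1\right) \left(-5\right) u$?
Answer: $-136$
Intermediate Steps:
$F = -10$ ($F = \left(-1\right) \left(-5\right) \left(-2\right) = 5 \left(-2\right) = -10$)
$z = \frac{1}{6} \approx 0.16667$
$d{\left(x \right)} = \frac{1}{6}$
$F 6 d{\left(-1 \right)} - 126 = - 10 \cdot 6 \cdot \frac{1}{6} - 126 = \left(-10\right) 1 - 126 = -10 - 126 = -136$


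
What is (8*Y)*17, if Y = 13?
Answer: 1768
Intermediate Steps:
(8*Y)*17 = (8*13)*17 = 104*17 = 1768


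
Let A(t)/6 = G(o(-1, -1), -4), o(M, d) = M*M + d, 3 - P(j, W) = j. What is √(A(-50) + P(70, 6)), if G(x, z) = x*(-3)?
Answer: I*√67 ≈ 8.1853*I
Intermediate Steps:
P(j, W) = 3 - j
o(M, d) = d + M² (o(M, d) = M² + d = d + M²)
G(x, z) = -3*x
A(t) = 0 (A(t) = 6*(-3*(-1 + (-1)²)) = 6*(-3*(-1 + 1)) = 6*(-3*0) = 6*0 = 0)
√(A(-50) + P(70, 6)) = √(0 + (3 - 1*70)) = √(0 + (3 - 70)) = √(0 - 67) = √(-67) = I*√67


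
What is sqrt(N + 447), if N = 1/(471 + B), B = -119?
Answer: sqrt(3461590)/88 ≈ 21.142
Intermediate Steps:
N = 1/352 (N = 1/(471 - 119) = 1/352 ≈ 0.0028409)
sqrt(N + 447) = sqrt(1/352 + 447) = sqrt(157345/352) = sqrt(3461590)/88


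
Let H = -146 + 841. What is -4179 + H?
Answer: -3484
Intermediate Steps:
H = 695
-4179 + H = -4179 + 695 = -3484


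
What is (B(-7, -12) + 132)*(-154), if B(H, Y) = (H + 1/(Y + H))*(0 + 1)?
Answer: -365596/19 ≈ -19242.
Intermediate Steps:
B(H, Y) = H + 1/(H + Y) (B(H, Y) = (H + 1/(H + Y))*1 = H + 1/(H + Y))
(B(-7, -12) + 132)*(-154) = ((1 + (-7)² - 7*(-12))/(-7 - 12) + 132)*(-154) = ((1 + 49 + 84)/(-19) + 132)*(-154) = (-1/19*134 + 132)*(-154) = (-134/19 + 132)*(-154) = (2374/19)*(-154) = -365596/19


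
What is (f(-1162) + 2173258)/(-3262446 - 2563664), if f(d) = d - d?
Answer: -1086629/2913055 ≈ -0.37302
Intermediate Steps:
f(d) = 0
(f(-1162) + 2173258)/(-3262446 - 2563664) = (0 + 2173258)/(-3262446 - 2563664) = 2173258/(-5826110) = 2173258*(-1/5826110) = -1086629/2913055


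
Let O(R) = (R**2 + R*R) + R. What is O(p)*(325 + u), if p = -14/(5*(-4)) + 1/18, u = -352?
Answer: -3842/75 ≈ -51.227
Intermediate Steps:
p = 34/45 (p = -14/(-20) + 1*(1/18) = -14*(-1/20) + 1/18 = 7/10 + 1/18 = 34/45 ≈ 0.75556)
O(R) = R + 2*R**2 (O(R) = (R**2 + R**2) + R = 2*R**2 + R = R + 2*R**2)
O(p)*(325 + u) = (34*(1 + 2*(34/45))/45)*(325 - 352) = (34*(1 + 68/45)/45)*(-27) = ((34/45)*(113/45))*(-27) = (3842/2025)*(-27) = -3842/75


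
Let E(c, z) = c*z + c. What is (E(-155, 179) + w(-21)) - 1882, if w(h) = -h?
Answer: -29761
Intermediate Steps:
E(c, z) = c + c*z
(E(-155, 179) + w(-21)) - 1882 = (-155*(1 + 179) - 1*(-21)) - 1882 = (-155*180 + 21) - 1882 = (-27900 + 21) - 1882 = -27879 - 1882 = -29761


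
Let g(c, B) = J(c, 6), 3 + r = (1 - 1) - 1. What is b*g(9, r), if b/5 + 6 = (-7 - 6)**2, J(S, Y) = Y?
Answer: 4890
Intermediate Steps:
r = -4 (r = -3 + ((1 - 1) - 1) = -3 + (0 - 1) = -3 - 1 = -4)
b = 815 (b = -30 + 5*(-7 - 6)**2 = -30 + 5*(-13)**2 = -30 + 5*169 = -30 + 845 = 815)
g(c, B) = 6
b*g(9, r) = 815*6 = 4890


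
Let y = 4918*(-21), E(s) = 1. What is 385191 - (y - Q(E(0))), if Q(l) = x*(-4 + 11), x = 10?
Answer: 488539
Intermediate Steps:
Q(l) = 70 (Q(l) = 10*(-4 + 11) = 10*7 = 70)
y = -103278
385191 - (y - Q(E(0))) = 385191 - (-103278 - 1*70) = 385191 - (-103278 - 70) = 385191 - 1*(-103348) = 385191 + 103348 = 488539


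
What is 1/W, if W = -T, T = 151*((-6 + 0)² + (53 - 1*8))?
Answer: -1/12231 ≈ -8.1759e-5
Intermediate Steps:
T = 12231 (T = 151*((-6)² + (53 - 8)) = 151*(36 + 45) = 151*81 = 12231)
W = -12231 (W = -1*12231 = -12231)
1/W = 1/(-12231) = -1/12231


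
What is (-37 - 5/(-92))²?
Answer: 11553201/8464 ≈ 1365.0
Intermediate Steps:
(-37 - 5/(-92))² = (-37 - 5*(-1/92))² = (-37 + 5/92)² = (-3399/92)² = 11553201/8464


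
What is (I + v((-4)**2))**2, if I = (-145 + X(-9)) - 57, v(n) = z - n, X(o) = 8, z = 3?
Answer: 42849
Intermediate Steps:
v(n) = 3 - n
I = -194 (I = (-145 + 8) - 57 = -137 - 57 = -194)
(I + v((-4)**2))**2 = (-194 + (3 - 1*(-4)**2))**2 = (-194 + (3 - 1*16))**2 = (-194 + (3 - 16))**2 = (-194 - 13)**2 = (-207)**2 = 42849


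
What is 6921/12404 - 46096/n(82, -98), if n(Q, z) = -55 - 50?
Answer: 81785927/186060 ≈ 439.57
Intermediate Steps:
n(Q, z) = -105
6921/12404 - 46096/n(82, -98) = 6921/12404 - 46096/(-105) = 6921*(1/12404) - 46096*(-1/105) = 6921/12404 + 46096/105 = 81785927/186060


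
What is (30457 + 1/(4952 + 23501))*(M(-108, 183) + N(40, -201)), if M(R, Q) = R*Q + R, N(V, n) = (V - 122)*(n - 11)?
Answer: -2156083438736/28453 ≈ -7.5777e+7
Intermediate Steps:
N(V, n) = (-122 + V)*(-11 + n)
M(R, Q) = R + Q*R (M(R, Q) = Q*R + R = R + Q*R)
(30457 + 1/(4952 + 23501))*(M(-108, 183) + N(40, -201)) = (30457 + 1/(4952 + 23501))*(-108*(1 + 183) + (1342 - 122*(-201) - 11*40 + 40*(-201))) = (30457 + 1/28453)*(-108*184 + (1342 + 24522 - 440 - 8040)) = (30457 + 1/28453)*(-19872 + 17384) = (866593022/28453)*(-2488) = -2156083438736/28453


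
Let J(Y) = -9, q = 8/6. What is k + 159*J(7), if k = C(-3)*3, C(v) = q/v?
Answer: -4297/3 ≈ -1432.3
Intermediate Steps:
q = 4/3 (q = 8*(⅙) = 4/3 ≈ 1.3333)
C(v) = 4/(3*v)
k = -4/3 (k = ((4/3)/(-3))*3 = ((4/3)*(-⅓))*3 = -4/9*3 = -4/3 ≈ -1.3333)
k + 159*J(7) = -4/3 + 159*(-9) = -4/3 - 1431 = -4297/3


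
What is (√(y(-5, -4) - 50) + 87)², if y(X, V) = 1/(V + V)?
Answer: (348 + I*√802)²/16 ≈ 7518.9 + 1231.9*I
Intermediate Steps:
y(X, V) = 1/(2*V)
(√(y(-5, -4) - 50) + 87)² = (√((½)/(-4) - 50) + 87)² = (√((½)*(-¼) - 50) + 87)² = (√(-⅛ - 50) + 87)² = (√(-401/8) + 87)² = (I*√802/4 + 87)² = (87 + I*√802/4)²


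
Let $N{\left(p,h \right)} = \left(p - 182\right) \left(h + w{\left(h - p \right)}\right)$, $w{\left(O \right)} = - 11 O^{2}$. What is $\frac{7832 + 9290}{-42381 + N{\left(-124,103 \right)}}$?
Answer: $\frac{17122}{173372715} \approx 9.8758 \cdot 10^{-5}$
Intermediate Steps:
$N{\left(p,h \right)} = \left(-182 + p\right) \left(h - 11 \left(h - p\right)^{2}\right)$ ($N{\left(p,h \right)} = \left(p - 182\right) \left(h - 11 \left(h - p\right)^{2}\right) = \left(-182 + p\right) \left(h - 11 \left(h - p\right)^{2}\right)$)
$\frac{7832 + 9290}{-42381 + N{\left(-124,103 \right)}} = \frac{7832 + 9290}{-42381 + \left(\left(-182\right) 103 + 2002 \left(103 - -124\right)^{2} + 103 \left(-124\right) - - 1364 \left(103 - -124\right)^{2}\right)} = \frac{17122}{-42381 - \left(31518 - 3366 \left(103 + 124\right)^{2}\right)} = \frac{17122}{-42381 - \left(31518 - 173446614\right)} = \frac{17122}{-42381 - \left(-103129540 - 70285556\right)} = \frac{17122}{-42381 + \left(-18746 + 103161058 - 12772 + 70285556\right)} = \frac{17122}{-42381 + 173415096} = \frac{17122}{173372715}$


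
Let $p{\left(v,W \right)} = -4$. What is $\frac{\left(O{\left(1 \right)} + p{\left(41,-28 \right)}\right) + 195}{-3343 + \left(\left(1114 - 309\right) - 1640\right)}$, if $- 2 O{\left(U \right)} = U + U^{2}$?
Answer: $- \frac{95}{2089} \approx -0.045476$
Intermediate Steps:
$O{\left(U \right)} = - \frac{U}{2} - \frac{U^{2}}{2}$ ($O{\left(U \right)} = - \frac{U + U^{2}}{2} = - \frac{U}{2} - \frac{U^{2}}{2}$)
$\frac{\left(O{\left(1 \right)} + p{\left(41,-28 \right)}\right) + 195}{-3343 + \left(\left(1114 - 309\right) - 1640\right)} = \frac{\left(\left(- \frac{1}{2}\right) 1 \left(1 + 1\right) - 4\right) + 195}{-3343 + \left(\left(1114 - 309\right) - 1640\right)} = \frac{\left(\left(- \frac{1}{2}\right) 1 \cdot 2 - 4\right) + 195}{-3343 + \left(805 - 1640\right)} = \frac{\left(-1 - 4\right) + 195}{-3343 - 835} = \frac{-5 + 195}{-4178} = 190 \left(- \frac{1}{4178}\right) = - \frac{95}{2089}$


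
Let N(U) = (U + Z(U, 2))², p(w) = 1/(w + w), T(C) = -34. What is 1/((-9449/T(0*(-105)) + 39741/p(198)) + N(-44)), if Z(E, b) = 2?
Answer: 34/535142249 ≈ 6.3534e-8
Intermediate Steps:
p(w) = 1/(2*w)
N(U) = (2 + U)² (N(U) = (U + 2)² = (2 + U)²)
1/((-9449/T(0*(-105)) + 39741/p(198)) + N(-44)) = 1/((-9449/(-34) + 39741/(((½)/198))) + (2 - 44)²) = 1/((-9449*(-1/34) + 39741/(((½)*(1/198)))) + (-42)²) = 1/((9449/34 + 39741/(1/396)) + 1764) = 1/((9449/34 + 39741*396) + 1764) = 1/((9449/34 + 15737436) + 1764) = 1/(535082273/34 + 1764) = 1/(535142249/34) = 34/535142249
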